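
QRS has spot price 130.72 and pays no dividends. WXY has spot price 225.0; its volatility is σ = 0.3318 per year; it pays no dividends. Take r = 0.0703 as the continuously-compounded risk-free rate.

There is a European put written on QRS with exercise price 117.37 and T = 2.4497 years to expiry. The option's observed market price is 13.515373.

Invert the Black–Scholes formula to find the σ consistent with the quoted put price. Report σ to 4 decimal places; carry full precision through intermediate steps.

sigma = 0.3772

At σ = 0.3772 the Black–Scholes value reproduces the quote:
σ√T = 0.3772·√2.4497 = 0.590375
d₁ = (ln(S/K) + (r+σ²/2)T) / (σ√T) = (ln(130.72/117.37) + (0.0703+0.3772²/2)·2.4497) / 0.590375 = (0.107726 + 0.346485) / 0.590375 = 0.769361
d₂ = d₁ − σ√T = 0.769361 − 0.590375 = 0.178986
e^{−rT} = 0.841799
N(−d₁) = 0.220840,  N(−d₂) = 0.428974
V = K·e^{−rT}·N(−d₂) − S·N(−d₁) = 42.383516 − 28.868143 = 13.515373 (matching the quote); vega is positive throughout, so no other σ reproduces this price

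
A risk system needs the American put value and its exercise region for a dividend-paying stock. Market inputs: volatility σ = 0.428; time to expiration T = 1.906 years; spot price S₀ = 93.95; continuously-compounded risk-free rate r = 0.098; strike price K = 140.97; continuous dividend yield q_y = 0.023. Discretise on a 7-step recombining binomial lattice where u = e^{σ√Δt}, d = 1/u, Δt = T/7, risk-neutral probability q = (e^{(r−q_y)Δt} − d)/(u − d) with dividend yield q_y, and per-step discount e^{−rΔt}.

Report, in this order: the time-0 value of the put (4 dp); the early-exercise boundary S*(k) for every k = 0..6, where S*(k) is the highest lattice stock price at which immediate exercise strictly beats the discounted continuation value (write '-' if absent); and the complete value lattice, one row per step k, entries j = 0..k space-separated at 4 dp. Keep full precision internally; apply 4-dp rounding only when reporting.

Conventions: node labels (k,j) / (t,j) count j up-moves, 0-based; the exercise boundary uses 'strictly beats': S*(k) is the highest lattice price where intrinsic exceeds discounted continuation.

price = 48.6130
boundary = - 75.1456 60.1050 75.1456 93.9500 75.1456 93.9500
tree:
48.6130
65.8244 33.3957
80.8650 47.7121 20.3495
92.8952 65.8244 31.5081 9.8675
102.5175 80.8650 47.0200 17.1145 2.8752
110.2139 92.8952 65.8244 28.9093 5.7925 0.0000
116.3698 102.5175 80.8650 47.0200 11.6697 0.0000 0.0000
121.2936 110.2139 92.8952 65.8244 23.5101 0.0000 0.0000 0.0000

params: Δt=0.27229 u=1.25024 d=0.79985 q=0.49020 e^(-rΔt)=0.97367
t_7 payoffs: 121.2936 110.2139 92.8952 65.8244 23.5101 0.0000 0.0000 0.0000
t_6: node(6,0) S=24.6002 payoff=116.3698 vs cont=112.8115 → 116.3698 [stop]  node(6,1) S=38.4525 payoff=102.5175 vs cont=99.0457 → 102.5175 [stop]  node(6,2) S=60.1050 payoff=80.8650 vs cont=77.5283 → 80.8650 [stop]  node(6,3) S=93.9500 payoff=47.0200 vs cont=43.8946 → 47.0200 [stop]  node(6,4) S=146.8530 payoff=0.0000 vs cont=11.6697 → 11.6697 [wait]  node(6,5) S=229.5456 payoff=0.0000 vs cont=0.0000 → 0.0000 [wait]  node(6,6) S=358.8021 payoff=0.0000 vs cont=0.0000 → 0.0000 [wait]  ⇒ S*(6)=93.9500
t_5: node(5,0) S=30.7561 payoff=110.2139 vs cont=106.6940 → 110.2139 [stop]  node(5,1) S=48.0748 payoff=92.8952 vs cont=89.4834 → 92.8952 [stop]  node(5,2) S=75.1456 payoff=65.8244 vs cont=62.5816 → 65.8244 [stop]  node(5,3) S=117.4599 payoff=23.5101 vs cont=28.9093 → 28.9093 [wait]  node(5,4) S=183.6013 payoff=0.0000 vs cont=5.7925 → 5.7925 [wait]  node(5,5) S=286.9868 payoff=0.0000 vs cont=0.0000 → 0.0000 [wait]  ⇒ S*(5)=75.1456
t_4: node(4,0) S=38.4525 payoff=102.5175 vs cont=99.0457 → 102.5175 [stop]  node(4,1) S=60.1050 payoff=80.8650 vs cont=77.5283 → 80.8650 [stop]  node(4,2) S=93.9500 payoff=47.0200 vs cont=46.4717 → 47.0200 [stop]  node(4,3) S=146.8530 payoff=0.0000 vs cont=17.1145 → 17.1145 [wait]  node(4,4) S=229.5456 payoff=0.0000 vs cont=2.8752 → 2.8752 [wait]  ⇒ S*(4)=93.9500
t_3: node(3,0) S=48.0748 payoff=92.8952 vs cont=89.4834 → 92.8952 [stop]  node(3,1) S=75.1456 payoff=65.8244 vs cont=62.5816 → 65.8244 [stop]  node(3,2) S=117.4599 payoff=23.5101 vs cont=31.5081 → 31.5081 [wait]  node(3,3) S=183.6013 payoff=0.0000 vs cont=9.8675 → 9.8675 [wait]  ⇒ S*(3)=75.1456
t_2: node(2,0) S=60.1050 payoff=80.8650 vs cont=77.5283 → 80.8650 [stop]  node(2,1) S=93.9500 payoff=47.0200 vs cont=47.7121 → 47.7121 [wait]  node(2,2) S=146.8530 payoff=0.0000 vs cont=20.3495 → 20.3495 [wait]  ⇒ S*(2)=60.1050
t_1: node(1,0) S=75.1456 payoff=65.8244 vs cont=62.9119 → 65.8244 [stop]  node(1,1) S=117.4599 payoff=23.5101 vs cont=33.3957 → 33.3957 [wait]  ⇒ S*(1)=75.1456
t_0: node(0,0) S=93.9500 payoff=47.0200 vs cont=48.6130 → 48.6130 [wait]  ⇒ S*(0)=-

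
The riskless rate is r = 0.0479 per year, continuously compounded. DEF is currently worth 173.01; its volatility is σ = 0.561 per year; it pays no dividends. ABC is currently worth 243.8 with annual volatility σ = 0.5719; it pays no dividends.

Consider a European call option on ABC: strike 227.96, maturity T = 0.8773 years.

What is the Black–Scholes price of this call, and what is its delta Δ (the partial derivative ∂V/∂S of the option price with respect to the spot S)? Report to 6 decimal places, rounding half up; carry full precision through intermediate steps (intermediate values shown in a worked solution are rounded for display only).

σ√T = 0.5719·√0.8773 = 0.535666
d₁ = (ln(S/K) + (r+σ²/2)T) / (σ√T) = (ln(243.8/227.96) + (0.0479+0.5719²/2)·0.8773) / 0.535666 = (0.067178 + 0.185492) / 0.535666 = 0.471693
d₂ = d₁ − σ√T = 0.471693 − 0.535666 = -0.063973
e^{−rT} = 0.958848
N(d₁) = 0.681427,  N(d₂) = 0.474496
Call price V = S·N(d₁) − K·e^{−rT}·N(d₂) = 166.131886 − 103.714798 = 62.417088
Δ = N(d₁) = 0.681427

price = 62.417088
Δ = 0.681427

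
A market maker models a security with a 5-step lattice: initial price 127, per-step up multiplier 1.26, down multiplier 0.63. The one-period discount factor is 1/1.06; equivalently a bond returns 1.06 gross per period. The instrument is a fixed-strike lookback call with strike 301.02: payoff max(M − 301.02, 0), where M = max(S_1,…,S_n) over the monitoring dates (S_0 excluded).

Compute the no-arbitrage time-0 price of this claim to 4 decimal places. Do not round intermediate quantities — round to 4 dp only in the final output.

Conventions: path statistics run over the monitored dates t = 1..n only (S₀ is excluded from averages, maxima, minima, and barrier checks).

price = 12.3066

With p* = (R−d)/(u−d) = 0.6825, sum probability × payoff across the paths and divide by R^5.
Enumerate all 2^5 = 32 price paths (U = up ×1.26, D = down ×0.63); each path with k up-moves has probability p*^k·(1−p*)^(5−k).
DDDDD: M=80.0100, payoff=0.0000, prob=0.003224
UDDDD: M=160.0200, payoff=0.0000, prob=0.006932
DUDDD: M=100.8126, payoff=0.0000, prob=0.006932
UUDDD: M=201.6252, payoff=0.0000, prob=0.014905
DDUDD: M=80.0100, payoff=0.0000, prob=0.006932
UDUDD: M=160.0200, payoff=0.0000, prob=0.014905
DUUDD: M=127.0239, payoff=0.0000, prob=0.014905
UUUDD: M=254.0478, payoff=0.0000, prob=0.032045
DDDUD: M=80.0100, payoff=0.0000, prob=0.006932
UDDUD: M=160.0200, payoff=0.0000, prob=0.014905
DUDUD: M=100.8126, payoff=0.0000, prob=0.014905
UUDUD: M=201.6252, payoff=0.0000, prob=0.032045
DDUUD: M=80.0250, payoff=0.0000, prob=0.014905
UDUUD: M=160.0501, payoff=0.0000, prob=0.032045
DUUUD: M=160.0501, payoff=0.0000, prob=0.032045
UUUUD: M=320.1002, payoff=19.0802, prob=0.068897
DDDDU: M=80.0100, payoff=0.0000, prob=0.006932
UDDDU: M=160.0200, payoff=0.0000, prob=0.014905
DUDDU: M=100.8126, payoff=0.0000, prob=0.014905
UUDDU: M=201.6252, payoff=0.0000, prob=0.032045
DDUDU: M=80.0100, payoff=0.0000, prob=0.014905
UDUDU: M=160.0200, payoff=0.0000, prob=0.032045
DUUDU: M=127.0239, payoff=0.0000, prob=0.032045
UUUDU: M=254.0478, payoff=0.0000, prob=0.068897
DDDUU: M=80.0100, payoff=0.0000, prob=0.014905
UDDUU: M=160.0200, payoff=0.0000, prob=0.032045
DUDUU: M=100.8316, payoff=0.0000, prob=0.032045
UUDUU: M=201.6631, payoff=0.0000, prob=0.068897
DDUUU: M=100.8316, payoff=0.0000, prob=0.032045
UDUUU: M=201.6631, payoff=0.0000, prob=0.068897
DUUUU: M=201.6631, payoff=0.0000, prob=0.068897
UUUUU: M=403.3262, payoff=102.3062, prob=0.148129
Price = Σ prob·payoff / R^5 = 16.469066 / 1.338226 = 12.3066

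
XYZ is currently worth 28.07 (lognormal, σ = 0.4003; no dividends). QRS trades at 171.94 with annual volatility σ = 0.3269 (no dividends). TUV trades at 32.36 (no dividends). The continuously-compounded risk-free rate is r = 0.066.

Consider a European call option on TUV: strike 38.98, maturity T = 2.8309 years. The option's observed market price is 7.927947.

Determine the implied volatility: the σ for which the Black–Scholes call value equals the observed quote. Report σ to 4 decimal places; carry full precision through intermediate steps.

sigma = 0.3705

At σ = 0.3705 the Black–Scholes value reproduces the quote:
σ√T = 0.3705·√2.8309 = 0.623377
d₁ = (ln(S/K) + (r+σ²/2)T) / (σ√T) = (ln(32.36/38.98) + (0.066+0.3705²/2)·2.8309) / 0.623377 = (-0.186126 + 0.381139) / 0.623377 = 0.312833
d₂ = d₁ − σ√T = 0.312833 − 0.623377 = -0.310543
e^{−rT} = 0.829577
N(d₁) = 0.622796,  N(d₂) = 0.378074
V = S·N(d₁) − K·e^{−rT}·N(d₂) = 20.153690 − 12.225743 = 7.927947 (matching the quote); vega is positive throughout, so no other σ reproduces this price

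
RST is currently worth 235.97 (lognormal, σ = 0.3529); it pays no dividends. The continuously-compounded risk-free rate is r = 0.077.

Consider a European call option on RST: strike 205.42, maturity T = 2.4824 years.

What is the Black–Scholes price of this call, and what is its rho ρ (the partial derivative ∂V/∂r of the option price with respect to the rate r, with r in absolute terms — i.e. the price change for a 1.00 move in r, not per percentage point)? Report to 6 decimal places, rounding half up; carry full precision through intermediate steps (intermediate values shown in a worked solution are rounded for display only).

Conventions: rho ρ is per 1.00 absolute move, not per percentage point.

price = 84.878376
ρ = 262.696558

σ√T = 0.3529·√2.4824 = 0.556016
d₁ = (ln(S/K) + (r+σ²/2)T) / (σ√T) = (ln(235.97/205.42) + (0.077+0.3529²/2)·2.4824) / 0.556016 = (0.138648 + 0.345722) / 0.556016 = 0.871143
d₂ = d₁ − σ√T = 0.871143 − 0.556016 = 0.315127
e^{−rT} = 0.826013
N(d₁) = 0.808162,  N(d₂) = 0.623667
Call price V = S·N(d₁) − K·e^{−rT}·N(d₂) = 190.701997 − 105.823621 = 84.878376
ρ = K·T·e^{−rT}·N(d₂) = 262.696558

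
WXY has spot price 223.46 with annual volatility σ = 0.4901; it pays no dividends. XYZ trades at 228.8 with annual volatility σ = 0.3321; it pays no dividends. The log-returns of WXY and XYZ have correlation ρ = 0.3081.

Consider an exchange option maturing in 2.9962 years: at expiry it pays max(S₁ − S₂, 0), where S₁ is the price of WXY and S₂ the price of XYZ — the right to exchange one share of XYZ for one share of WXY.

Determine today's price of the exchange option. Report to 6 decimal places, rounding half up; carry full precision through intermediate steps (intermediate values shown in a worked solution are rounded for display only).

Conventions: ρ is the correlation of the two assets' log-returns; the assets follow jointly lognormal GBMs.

exchange price = 73.091310

σ_eff = √(σ₁² + σ₂² − 2ρσ₁σ₂) = √(0.4901² + 0.3321² − 2·0.3081·0.4901·0.3321) = 0.500194
d₁ = (ln(S₁/S₂) + (q₂ − q₁ + σ_eff²/2)T) / (σ_eff√T) = (ln(223.46/228.8) + (0.0 − 0.0 + 0.125097)·2.9962) / 0.865813 = 0.405631
d₂ = d₁ − σ_eff√T = 0.405631 − 0.865813 = -0.460182
N(d₁) = 0.657493,  N(d₂) = 0.322693
V = S₁·e^{−q₁T}·N(d₁) − S₂·e^{−q₂T}·N(d₂) = 146.923385 − 73.832075 = 73.091310
Key observation: pricing in XYZ-units makes this a unit-strike call on the ratio S₁/S₂ — the risk-free rate cancels and cannot affect the value.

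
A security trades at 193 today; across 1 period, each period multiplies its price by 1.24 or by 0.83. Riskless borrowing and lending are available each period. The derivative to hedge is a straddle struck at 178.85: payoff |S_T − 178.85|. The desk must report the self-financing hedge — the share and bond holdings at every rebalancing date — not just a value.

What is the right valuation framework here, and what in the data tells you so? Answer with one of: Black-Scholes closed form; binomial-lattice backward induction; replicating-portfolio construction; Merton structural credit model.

framework: replicating-portfolio construction

Key observation: what is demanded is not a single number but the (Δ, B) position at each node of the 1.24/0.83 tree starting at 193; constructing those positions is the replicating-portfolio method.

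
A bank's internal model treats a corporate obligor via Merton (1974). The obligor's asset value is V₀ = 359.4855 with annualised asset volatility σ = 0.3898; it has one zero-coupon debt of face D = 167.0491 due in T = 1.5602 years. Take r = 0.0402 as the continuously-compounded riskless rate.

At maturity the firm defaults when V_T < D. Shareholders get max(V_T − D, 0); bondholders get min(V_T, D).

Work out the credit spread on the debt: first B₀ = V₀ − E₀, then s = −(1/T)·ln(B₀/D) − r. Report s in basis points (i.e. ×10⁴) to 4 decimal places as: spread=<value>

spread=84.4543

Work the structural quantities from V₀ = 359.4855 against face 167.0491:
d₁ = [ln(V₀/D) + (r + σ²/2)T] / (σ√T)
   = [ln(359.4855/167.0491) + (0.0402 + 0.5·0.3898²)·1.5602] / (0.3898·√1.5602)
   = [0.766386 + 0.181252] / 0.486891 = 1.946302
d₂ = d₁ − σ√T = 1.946302 − 0.486891 = 1.459411
N(d₁) = 0.974191,  N(d₂) = 0.927774,  e^(−rT) = 0.939206
E₀ = V₀·N(d₁) − D·e^(−rT)·N(d₂)
   = 359.4855·0.974191 − 167.0491·0.939206·0.927774 = 204.645676
B₀ = V₀ − E₀ = 359.4855 − 204.645676 = 154.839824
spread = −(1/T)·ln(B₀/D) − r = −(1/1.5602)·ln(154.839824/167.0491) − 0.0402 = 0.00844543
in basis points: 0.00844543 × 10⁴ = 84.4543 bp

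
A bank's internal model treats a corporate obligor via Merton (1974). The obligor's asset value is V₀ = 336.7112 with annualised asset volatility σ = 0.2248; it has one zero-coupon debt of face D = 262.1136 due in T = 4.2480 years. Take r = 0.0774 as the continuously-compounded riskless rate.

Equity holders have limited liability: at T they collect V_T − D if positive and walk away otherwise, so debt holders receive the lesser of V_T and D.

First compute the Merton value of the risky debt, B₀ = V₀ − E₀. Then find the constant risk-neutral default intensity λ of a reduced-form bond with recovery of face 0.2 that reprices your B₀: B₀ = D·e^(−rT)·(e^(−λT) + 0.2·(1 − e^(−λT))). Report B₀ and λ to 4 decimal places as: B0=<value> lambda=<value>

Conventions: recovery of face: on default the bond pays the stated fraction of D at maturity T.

Work the structural quantities from V₀ = 336.7112 against face 262.1136:
d₁ = [ln(V₀/D) + (r + σ²/2)T] / (σ√T)
   = [ln(336.7112/262.1136) + (0.0774 + 0.5·0.2248²)·4.2480] / (0.2248·√4.2480)
   = [0.250448 + 0.436132] / 0.463328 = 1.481843
d₂ = d₁ − σ√T = 1.481843 − 0.463328 = 1.018515
N(d₁) = 0.930809,  N(d₂) = 0.845783,  e^(−rT) = 0.719790
E₀ = V₀·N(d₁) − D·e^(−rT)·N(d₂)
   = 336.7112·0.930809 − 262.1136·0.719790·0.845783 = 153.842515
B₀ = V₀ − E₀ = 336.7112 − 153.842515 = 182.868685
e^(−λT) = (B₀·e^(rT)/D − 0.2)/(1 − 0.2) = (182.8687·1.389293/262.1136 − 0.2)/0.8 = 0.96158469
λ = −ln(0.96158469)/4.2480 = 0.009221

B0=182.8687 lambda=0.0092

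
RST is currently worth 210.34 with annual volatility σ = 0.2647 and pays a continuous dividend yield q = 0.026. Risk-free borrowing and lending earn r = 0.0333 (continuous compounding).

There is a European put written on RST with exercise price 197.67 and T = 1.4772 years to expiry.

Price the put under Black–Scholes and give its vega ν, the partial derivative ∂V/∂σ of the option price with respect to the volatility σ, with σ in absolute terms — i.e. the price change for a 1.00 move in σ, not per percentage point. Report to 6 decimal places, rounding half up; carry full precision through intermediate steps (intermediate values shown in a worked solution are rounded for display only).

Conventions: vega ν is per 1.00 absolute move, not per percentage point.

σ√T = 0.2647·√1.4772 = 0.321717
d₁ = (ln(S/K) + (r−q+σ²/2)T) / (σ√T) = (ln(210.34/197.67) + (0.0333−0.026+0.2647²/2)·1.4772) / 0.321717 = (0.062126 + 0.062534) / 0.321717 = 0.387486
d₂ = d₁ − σ√T = 0.387486 − 0.321717 = 0.065769
e^{−rT} = 0.952000
e^{−qT} = 0.962321
N(−d₁) = 0.349198,  N(−d₂) = 0.473781
Put price V = K·e^{−rT}·N(−d₂) − S·e^{−qT}·N(−d₁) = 89.156896 − 70.682829 = 18.474068
φ(d₁) = (1/√(2π))·e^{−d₁²/2} = 0.370089
ν = S·e^{−qT}·φ(d₁)·√T = 91.047476

price = 18.474068
ν = 91.047476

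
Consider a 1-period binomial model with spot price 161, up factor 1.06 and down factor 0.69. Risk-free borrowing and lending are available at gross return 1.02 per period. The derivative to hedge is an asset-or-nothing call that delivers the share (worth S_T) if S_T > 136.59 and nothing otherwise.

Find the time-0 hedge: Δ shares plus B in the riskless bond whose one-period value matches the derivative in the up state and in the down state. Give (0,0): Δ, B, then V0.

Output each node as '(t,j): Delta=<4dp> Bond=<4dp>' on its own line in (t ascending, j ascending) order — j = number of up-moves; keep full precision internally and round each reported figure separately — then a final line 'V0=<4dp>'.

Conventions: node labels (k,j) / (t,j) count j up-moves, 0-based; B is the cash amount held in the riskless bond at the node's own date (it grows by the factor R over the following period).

(0,0): Delta=2.8649 Bond=-312.0175
V0=149.2258

Arbitrage-free pricing uses the up-move probability p* = (R−d)/(u−d) = 0.8919, discounting each step at R = 1.02.
At maturity the claim pays: V(1,0)=0.0000, V(1,1)=170.6600
Node (0,0) S=161.0000: V=(p*·170.6600+(1−p*)·0.0000)/1.02=149.2258; Δ=(170.6600−0.0000)/(170.6600−111.0900)=2.8649; B=V−Δ·S=-312.0175
As a check, the time-0 holding Δ(0,0)·S0 + B(0,0) comes to 149.2258 — exactly V0.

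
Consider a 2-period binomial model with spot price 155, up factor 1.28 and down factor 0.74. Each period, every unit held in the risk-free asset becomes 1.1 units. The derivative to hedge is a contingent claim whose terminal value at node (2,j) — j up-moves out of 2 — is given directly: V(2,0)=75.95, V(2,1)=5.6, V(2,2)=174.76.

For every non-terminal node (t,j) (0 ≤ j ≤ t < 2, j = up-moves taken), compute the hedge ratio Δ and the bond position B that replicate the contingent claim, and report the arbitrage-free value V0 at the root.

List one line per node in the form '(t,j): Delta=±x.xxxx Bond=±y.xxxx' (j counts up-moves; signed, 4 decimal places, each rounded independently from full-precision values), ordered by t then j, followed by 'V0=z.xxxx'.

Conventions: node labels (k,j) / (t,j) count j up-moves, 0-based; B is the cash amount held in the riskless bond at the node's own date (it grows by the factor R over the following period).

(0,0): Delta=0.9702 Bond=-77.1538
(1,0): Delta=-1.1358 Bond=156.6869
(1,1): Delta=1.5789 Bond=-205.6471
V0=73.2222

Since d<R<u, set p* = (R−d)/(u−d) = 0.6667; price each node as the discounted p*-expectation of its children.
Terminal payoffs: V(2,0)=75.9500, V(2,1)=5.6000, V(2,2)=174.7600
Node (1,0) S=114.7000: V=(p*·5.6000+(1−p*)·75.9500)/1.1=26.4091; Δ=(5.6000−75.9500)/(146.8160−84.8780)=-1.1358; B=V−Δ·S=156.6869
Node (1,1) S=198.4000: V=(p*·174.7600+(1−p*)·5.6000)/1.1=107.6121; Δ=(174.7600−5.6000)/(253.9520−146.8160)=1.5789; B=V−Δ·S=-205.6471
Node (0,0) S=155.0000: V=(p*·107.6121+(1−p*)·26.4091)/1.1=73.2222; Δ=(107.6121−26.4091)/(198.4000−114.7000)=0.9702; B=V−Δ·S=-77.1538
As a check, the time-0 holding Δ(0,0)·S0 + B(0,0) comes to 73.2222 — exactly V0.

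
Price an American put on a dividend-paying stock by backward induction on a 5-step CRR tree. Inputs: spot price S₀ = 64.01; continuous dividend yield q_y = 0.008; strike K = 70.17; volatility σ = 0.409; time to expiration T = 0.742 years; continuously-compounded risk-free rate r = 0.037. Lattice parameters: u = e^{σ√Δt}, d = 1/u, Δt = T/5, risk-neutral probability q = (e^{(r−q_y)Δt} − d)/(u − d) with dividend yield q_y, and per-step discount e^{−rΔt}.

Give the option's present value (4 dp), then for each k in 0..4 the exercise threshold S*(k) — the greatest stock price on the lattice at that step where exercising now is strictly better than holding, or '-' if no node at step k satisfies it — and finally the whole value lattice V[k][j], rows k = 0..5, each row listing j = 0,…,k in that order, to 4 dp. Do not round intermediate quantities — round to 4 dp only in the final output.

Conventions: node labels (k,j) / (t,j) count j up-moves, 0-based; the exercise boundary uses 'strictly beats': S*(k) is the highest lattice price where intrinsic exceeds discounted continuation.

Δt=0.14840, u=1.17065, d=0.85423, q=0.47432, disc=e^(-rΔt)=0.99452
k=5 terminal: V=max(K-S,0) → 41.0551 30.2704 15.4909 0.0000 0.0000 0.0000
k=4: j=0 S=34.0833 intr=36.0867 cont=35.7429 V=36.0867[EX]; j=1 S=46.7084 intr=23.4616 cont=23.1328 V=23.4616[EX]; j=2 S=64.0100 intr=6.1600 cont=8.0986 V=8.0986[hold]; j=3 S=87.7205 intr=0.0000 cont=0.0000 V=0.0000[hold]; j=4 S=120.2137 intr=0.0000 cont=0.0000 V=0.0000[hold]  S*(4)=46.7084
k=3: j=0 S=39.8996 intr=30.2704 cont=29.9335 V=30.2704[EX]; j=1 S=54.6791 intr=15.4909 cont=16.0861 V=16.0861[hold]; j=2 S=74.9332 intr=0.0000 cont=4.2340 V=4.2340[hold]; j=3 S=102.6898 intr=0.0000 cont=0.0000 V=0.0000[hold]  S*(3)=39.8996
k=2: j=0 S=46.7084 intr=23.4616 cont=23.4136 V=23.4616[EX]; j=1 S=64.0100 intr=6.1600 cont=10.4070 V=10.4070[hold]; j=2 S=87.7205 intr=0.0000 cont=2.2135 V=2.2135[hold]  S*(2)=46.7084
k=1: j=0 S=54.6791 intr=15.4909 cont=17.1750 V=17.1750[hold]; j=1 S=74.9332 intr=0.0000 cont=6.4850 V=6.4850[hold]  S*(1)=-
k=0: j=0 S=64.0100 intr=6.1600 cont=12.0382 V=12.0382[hold]  S*(0)=-

price = 12.0382
boundary = - - 46.7084 39.8996 46.7084
tree:
12.0382
17.1750 6.4850
23.4616 10.4070 2.2135
30.2704 16.0861 4.2340 0.0000
36.0867 23.4616 8.0986 0.0000 0.0000
41.0551 30.2704 15.4909 0.0000 0.0000 0.0000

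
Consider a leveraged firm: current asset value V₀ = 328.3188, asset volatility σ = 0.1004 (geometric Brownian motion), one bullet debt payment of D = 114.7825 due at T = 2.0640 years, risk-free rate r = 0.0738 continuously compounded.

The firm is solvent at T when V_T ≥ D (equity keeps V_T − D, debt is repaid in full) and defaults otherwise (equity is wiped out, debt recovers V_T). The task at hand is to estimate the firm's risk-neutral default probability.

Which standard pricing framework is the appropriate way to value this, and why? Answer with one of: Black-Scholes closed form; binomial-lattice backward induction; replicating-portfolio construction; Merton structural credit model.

Key observation: assets follow a GBM and default happens iff V_T < 114.7825; valuing claims on that split (equity as a call, risky debt as the residual) is the structural model's definition.

framework: Merton structural credit model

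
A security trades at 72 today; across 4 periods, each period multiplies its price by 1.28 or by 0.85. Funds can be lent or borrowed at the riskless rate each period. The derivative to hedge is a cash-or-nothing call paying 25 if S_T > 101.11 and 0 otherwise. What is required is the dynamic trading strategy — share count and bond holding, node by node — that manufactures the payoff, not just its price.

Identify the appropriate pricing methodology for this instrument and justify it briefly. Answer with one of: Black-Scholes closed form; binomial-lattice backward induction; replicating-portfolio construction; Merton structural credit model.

framework: replicating-portfolio construction

Key observation: the task asks for the hedge itself — share and bond holdings at every node of the 4-period tree on spot 72 with factors 1.28/0.85 — which is exactly what the replicating-portfolio construction produces.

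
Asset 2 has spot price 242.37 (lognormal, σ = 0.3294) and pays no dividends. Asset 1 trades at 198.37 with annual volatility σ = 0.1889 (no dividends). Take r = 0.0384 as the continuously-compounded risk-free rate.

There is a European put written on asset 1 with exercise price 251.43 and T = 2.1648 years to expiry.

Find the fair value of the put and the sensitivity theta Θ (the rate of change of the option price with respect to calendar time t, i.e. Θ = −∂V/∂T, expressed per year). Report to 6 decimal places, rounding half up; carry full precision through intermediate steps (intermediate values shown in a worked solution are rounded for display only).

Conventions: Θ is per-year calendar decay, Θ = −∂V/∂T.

σ√T = 0.1889·√2.1648 = 0.277933
d₁ = (ln(S/K) + (r+σ²/2)T) / (σ√T) = (ln(198.37/251.43) + (0.0384+0.1889²/2)·2.1648) / 0.277933 = (-0.237031 + 0.121752) / 0.277933 = -0.414771
d₂ = d₁ − σ√T = -0.414771 − 0.277933 = -0.692705
e^{−rT} = 0.920233
N(−d₁) = 0.660845,  N(−d₂) = 0.755753
Put price V = K·e^{−rT}·N(−d₂) − S·N(−d₁) = 174.861644 − 131.091888 = 43.769757
φ(d₁) = (1/√(2π))·e^{−d₁²/2} = 0.366061
Θ = −S·φ(d₁)·σ/(2√T) + r·K·e^{−rT}·N(−d₂) = −4.661462 + 6.714687 = 2.053225

price = 43.769757
Θ = 2.053225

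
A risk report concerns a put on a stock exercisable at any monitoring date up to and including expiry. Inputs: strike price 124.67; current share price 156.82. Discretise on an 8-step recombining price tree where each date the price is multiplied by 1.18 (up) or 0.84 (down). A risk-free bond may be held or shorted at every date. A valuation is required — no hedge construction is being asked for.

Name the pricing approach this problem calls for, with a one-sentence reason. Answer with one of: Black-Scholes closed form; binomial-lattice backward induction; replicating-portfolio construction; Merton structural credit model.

Key observation: the put (strike 124.67 on spot 156.82) is American-style on a 8-step discrete price model, so the early-exercise decision at every node requires stepwise backward valuation — a closed form cannot price the exercise right.

framework: binomial-lattice backward induction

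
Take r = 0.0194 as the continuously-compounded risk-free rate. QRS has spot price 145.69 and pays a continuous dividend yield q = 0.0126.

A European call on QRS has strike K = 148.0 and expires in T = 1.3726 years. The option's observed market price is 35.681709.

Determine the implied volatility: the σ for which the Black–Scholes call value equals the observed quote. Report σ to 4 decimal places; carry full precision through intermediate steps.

sigma = 0.5475

At σ = 0.5475 the Black–Scholes value reproduces the quote:
σ√T = 0.5475·√1.3726 = 0.641440
d₁ = (ln(S/K) + (r−q+σ²/2)T) / (σ√T) = (ln(145.69/148.0) + (0.0194−0.0126+0.5475²/2)·1.3726) / 0.641440 = (-0.015731 + 0.215056) / 0.641440 = 0.310746
d₂ = d₁ − σ√T = 0.310746 − 0.641440 = -0.330694
e^{−rT} = 0.973723
e^{−qT} = 0.982854
N(d₁) = 0.622003,  N(d₂) = 0.370438
V = S·e^{−qT}·N(d₁) − K·e^{−rT}·N(d₂) = 89.065888 − 53.384178 = 35.681709 (matching the quote); vega is positive throughout, so no other σ reproduces this price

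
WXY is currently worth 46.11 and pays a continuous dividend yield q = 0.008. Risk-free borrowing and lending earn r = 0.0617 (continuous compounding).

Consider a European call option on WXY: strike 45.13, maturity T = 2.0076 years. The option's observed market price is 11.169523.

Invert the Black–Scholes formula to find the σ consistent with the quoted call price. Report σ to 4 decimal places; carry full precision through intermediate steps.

sigma = 0.3409

At σ = 0.3409 the Black–Scholes value reproduces the quote:
σ√T = 0.3409·√2.0076 = 0.483021
d₁ = (ln(S/K) + (r−q+σ²/2)T) / (σ√T) = (ln(46.11/45.13) + (0.0617−0.008+0.3409²/2)·2.0076) / 0.483021 = (0.021483 + 0.224463) / 0.483021 = 0.509182
d₂ = d₁ − σ√T = 0.509182 − 0.483021 = 0.026161
e^{−rT} = 0.883496
e^{−qT} = 0.984067
N(d₁) = 0.694688,  N(d₂) = 0.510436
V = S·e^{−qT}·N(d₁) − K·e^{−rT}·N(d₂) = 31.521691 − 20.352168 = 11.169523 (matching the quote); vega is positive throughout, so no other σ reproduces this price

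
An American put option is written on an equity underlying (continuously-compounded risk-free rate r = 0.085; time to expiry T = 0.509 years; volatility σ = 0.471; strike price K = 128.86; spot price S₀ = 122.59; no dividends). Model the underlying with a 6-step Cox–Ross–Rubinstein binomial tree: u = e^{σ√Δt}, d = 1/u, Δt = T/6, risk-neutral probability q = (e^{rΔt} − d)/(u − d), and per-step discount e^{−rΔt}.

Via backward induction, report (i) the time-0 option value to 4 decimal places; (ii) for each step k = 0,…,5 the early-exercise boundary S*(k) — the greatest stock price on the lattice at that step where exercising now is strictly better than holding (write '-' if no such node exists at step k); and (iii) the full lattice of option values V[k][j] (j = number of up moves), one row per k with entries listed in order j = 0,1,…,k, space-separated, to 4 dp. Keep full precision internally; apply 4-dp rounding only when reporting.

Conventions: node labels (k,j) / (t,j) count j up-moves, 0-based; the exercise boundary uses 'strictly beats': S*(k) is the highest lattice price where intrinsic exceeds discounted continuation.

price = 17.7908
boundary = - - - 81.2307 93.1748 106.8751
tree:
17.7908
25.7264 9.8604
35.8253 15.6797 3.9981
47.6293 24.1668 7.1491 0.8041
58.0423 35.6852 12.6316 1.5946 0.0000
67.1205 47.6293 21.9849 3.1620 0.0000 0.0000
75.0349 58.0423 35.6852 6.2700 0.0000 0.0000 0.0000

params: Δt=0.08483 u=1.14704 d=0.87181 q=0.49205 e^(-rΔt)=0.99282
t_6 payoffs: 75.0349 58.0423 35.6852 6.2700 0.0000 0.0000 0.0000
t_5: node(5,0) S=61.7395 payoff=67.1205 vs cont=66.1946 → 67.1205 [stop]  node(5,1) S=81.2307 payoff=47.6293 vs cont=46.7035 → 47.6293 [stop]  node(5,2) S=106.8751 payoff=21.9849 vs cont=21.0590 → 21.9849 [stop]  node(5,3) S=140.6156 payoff=0.0000 vs cont=3.1620 → 3.1620 [wait]  node(5,4) S=185.0078 payoff=0.0000 vs cont=0.0000 → 0.0000 [wait]  node(5,5) S=243.4147 payoff=0.0000 vs cont=0.0000 → 0.0000 [wait]  ⇒ S*(5)=106.8751
t_4: node(4,0) S=70.8177 payoff=58.0423 vs cont=57.1165 → 58.0423 [stop]  node(4,1) S=93.1748 payoff=35.6852 vs cont=34.7594 → 35.6852 [stop]  node(4,2) S=122.5900 payoff=6.2700 vs cont=12.6316 → 12.6316 [wait]  node(4,3) S=161.2916 payoff=0.0000 vs cont=1.5946 → 1.5946 [wait]  node(4,4) S=212.2113 payoff=0.0000 vs cont=0.0000 → 0.0000 [wait]  ⇒ S*(4)=93.1748
t_3: node(3,0) S=81.2307 payoff=47.6293 vs cont=46.7035 → 47.6293 [stop]  node(3,1) S=106.8751 payoff=21.9849 vs cont=24.1668 → 24.1668 [wait]  node(3,2) S=140.6156 payoff=0.0000 vs cont=7.1491 → 7.1491 [wait]  node(3,3) S=185.0078 payoff=0.0000 vs cont=0.8041 → 0.8041 [wait]  ⇒ S*(3)=81.2307
t_2: node(2,0) S=93.1748 payoff=35.6852 vs cont=35.8253 → 35.8253 [wait]  node(2,1) S=122.5900 payoff=6.2700 vs cont=15.6797 → 15.6797 [wait]  node(2,2) S=161.2916 payoff=0.0000 vs cont=3.9981 → 3.9981 [wait]  ⇒ S*(2)=-
t_1: node(1,0) S=106.8751 payoff=21.9849 vs cont=25.7264 → 25.7264 [wait]  node(1,1) S=140.6156 payoff=0.0000 vs cont=9.8604 → 9.8604 [wait]  ⇒ S*(1)=-
t_0: node(0,0) S=122.5900 payoff=6.2700 vs cont=17.7908 → 17.7908 [wait]  ⇒ S*(0)=-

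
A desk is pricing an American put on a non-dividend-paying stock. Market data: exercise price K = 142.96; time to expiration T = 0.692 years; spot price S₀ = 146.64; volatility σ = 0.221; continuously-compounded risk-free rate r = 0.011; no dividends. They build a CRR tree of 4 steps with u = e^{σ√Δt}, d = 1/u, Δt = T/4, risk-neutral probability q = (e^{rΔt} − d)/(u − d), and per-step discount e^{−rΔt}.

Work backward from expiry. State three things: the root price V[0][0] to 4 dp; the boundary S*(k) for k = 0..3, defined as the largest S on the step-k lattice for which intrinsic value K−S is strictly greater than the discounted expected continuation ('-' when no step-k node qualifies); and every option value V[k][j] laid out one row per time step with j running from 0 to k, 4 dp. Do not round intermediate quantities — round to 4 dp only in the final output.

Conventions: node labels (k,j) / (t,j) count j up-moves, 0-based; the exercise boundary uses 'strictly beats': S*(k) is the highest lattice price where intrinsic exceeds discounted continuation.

price = 8.3347
boundary = - - - 111.2987
tree:
8.3347
13.6229 2.8054
21.4125 5.4831 0.0000
31.6613 10.7167 0.0000 0.0000
41.4359 20.9457 0.0000 0.0000 0.0000

params: Δt=0.17300 u=1.09628 d=0.91218 q=0.48738 e^(-rΔt)=0.99810
t_4 payoffs: 41.4359 20.9457 0.0000 0.0000 0.0000
t_3: node(3,0) S=111.2987 payoff=31.6613 vs cont=31.3895 → 31.6613 [stop]  node(3,1) S=133.7616 payoff=9.1984 vs cont=10.7167 → 10.7167 [wait]  node(3,2) S=160.7583 payoff=0.0000 vs cont=0.0000 → 0.0000 [wait]  node(3,3) S=193.2035 payoff=0.0000 vs cont=0.0000 → 0.0000 [wait]  ⇒ S*(3)=111.2987
t_2: node(2,0) S=122.0143 payoff=20.9457 vs cont=21.4125 → 21.4125 [wait]  node(2,1) S=146.6400 payoff=0.0000 vs cont=5.4831 → 5.4831 [wait]  node(2,2) S=176.2358 payoff=0.0000 vs cont=0.0000 → 0.0000 [wait]  ⇒ S*(2)=-
t_1: node(1,0) S=133.7616 payoff=9.1984 vs cont=13.6229 → 13.6229 [wait]  node(1,1) S=160.7583 payoff=0.0000 vs cont=2.8054 → 2.8054 [wait]  ⇒ S*(1)=-
t_0: node(0,0) S=146.6400 payoff=0.0000 vs cont=8.3347 → 8.3347 [wait]  ⇒ S*(0)=-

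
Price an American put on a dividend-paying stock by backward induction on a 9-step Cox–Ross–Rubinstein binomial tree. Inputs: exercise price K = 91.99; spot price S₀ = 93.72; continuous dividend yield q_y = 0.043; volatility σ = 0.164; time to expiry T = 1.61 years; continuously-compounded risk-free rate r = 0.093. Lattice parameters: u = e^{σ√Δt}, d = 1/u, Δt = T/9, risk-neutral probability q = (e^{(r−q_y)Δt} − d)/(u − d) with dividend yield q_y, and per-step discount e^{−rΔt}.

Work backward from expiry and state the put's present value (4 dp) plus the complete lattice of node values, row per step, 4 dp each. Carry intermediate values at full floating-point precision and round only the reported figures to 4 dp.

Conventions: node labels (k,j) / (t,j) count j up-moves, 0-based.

params: Δt=0.17889 u=1.07183 d=0.93299 q=0.54738 e^(-rΔt)=0.98350
t_9 payoffs: 41.7891 34.3186 25.7364 15.8770 4.5505 0.0000 0.0000 0.0000 0.0000 0.0000
k=8: node(8,0) S=53.8067 payoff=38.1833 vs cont=37.0779 → 38.1833 [stop]  node(8,1) S=61.8138 payoff=30.1762 vs cont=29.1321 → 30.1762 [stop]  node(8,2) S=71.0124 payoff=20.9776 vs cont=20.0040 → 20.9776 [stop]  node(8,3) S=81.5799 payoff=10.4101 vs cont=9.5175 → 10.4101 [stop]  node(8,4) S=93.7200 payoff=0.0000 vs cont=2.0257 → 2.0257 [wait]  node(8,5) S=107.6667 payoff=0.0000 vs cont=0.0000 → 0.0000 [wait]  node(8,6) S=123.6888 payoff=0.0000 vs cont=0.0000 → 0.0000 [wait]  node(8,7) S=142.0952 payoff=0.0000 vs cont=0.0000 → 0.0000 [wait]  node(8,8) S=163.2406 payoff=0.0000 vs cont=0.0000 → 0.0000 [wait]
k=7: node(7,0) S=57.6714 payoff=34.3186 vs cont=33.2427 → 34.3186 [stop]  node(7,1) S=66.2536 payoff=25.7364 vs cont=24.7263 → 25.7364 [stop]  node(7,2) S=76.1130 payoff=15.8770 vs cont=14.9425 → 15.8770 [stop]  node(7,3) S=87.4395 payoff=4.5505 vs cont=5.7246 → 5.7246 [wait]  node(7,4) S=100.4516 payoff=0.0000 vs cont=0.9017 → 0.9017 [wait]  node(7,5) S=115.4000 payoff=0.0000 vs cont=0.0000 → 0.0000 [wait]  node(7,6) S=132.5729 payoff=0.0000 vs cont=0.0000 → 0.0000 [wait]  node(7,7) S=152.3014 payoff=0.0000 vs cont=0.0000 → 0.0000 [wait]
k=6: node(6,0) S=61.8138 payoff=30.1762 vs cont=29.1321 → 30.1762 [stop]  node(6,1) S=71.0124 payoff=20.9776 vs cont=20.0040 → 20.9776 [stop]  node(6,2) S=81.5799 payoff=10.4101 vs cont=10.1495 → 10.4101 [stop]  node(6,3) S=93.7200 payoff=0.0000 vs cont=3.0338 → 3.0338 [wait]  node(6,4) S=107.6667 payoff=0.0000 vs cont=0.4014 → 0.4014 [wait]  node(6,5) S=123.6888 payoff=0.0000 vs cont=0.0000 → 0.0000 [wait]  node(6,6) S=142.0952 payoff=0.0000 vs cont=0.0000 → 0.0000 [wait]
k=5: node(5,0) S=66.2536 payoff=25.7364 vs cont=24.7263 → 25.7364 [stop]  node(5,1) S=76.1130 payoff=15.8770 vs cont=14.9425 → 15.8770 [stop]  node(5,2) S=87.4395 payoff=4.5505 vs cont=6.2673 → 6.2673 [wait]  node(5,3) S=100.4516 payoff=0.0000 vs cont=1.5666 → 1.5666 [wait]  node(5,4) S=115.4000 payoff=0.0000 vs cont=0.1787 → 0.1787 [wait]  node(5,5) S=132.5729 payoff=0.0000 vs cont=0.0000 → 0.0000 [wait]
k=4: node(4,0) S=71.0124 payoff=20.9776 vs cont=20.0040 → 20.9776 [stop]  node(4,1) S=81.5799 payoff=10.4101 vs cont=10.4417 → 10.4417 [wait]  node(4,2) S=93.7200 payoff=0.0000 vs cont=3.6333 → 3.6333 [wait]  node(4,3) S=107.6667 payoff=0.0000 vs cont=0.7936 → 0.7936 [wait]  node(4,4) S=123.6888 payoff=0.0000 vs cont=0.0795 → 0.0795 [wait]
k=3: node(3,0) S=76.1130 payoff=15.8770 vs cont=14.9595 → 15.8770 [stop]  node(3,1) S=87.4395 payoff=4.5505 vs cont=6.6041 → 6.6041 [wait]  node(3,2) S=100.4516 payoff=0.0000 vs cont=2.0446 → 2.0446 [wait]  node(3,3) S=115.4000 payoff=0.0000 vs cont=0.3961 → 0.3961 [wait]
k=2: node(2,0) S=81.5799 payoff=10.4101 vs cont=10.6230 → 10.6230 [wait]  node(2,1) S=93.7200 payoff=0.0000 vs cont=4.0406 → 4.0406 [wait]  node(2,2) S=107.6667 payoff=0.0000 vs cont=1.1234 → 1.1234 [wait]
k=1: node(1,0) S=87.4395 payoff=4.5505 vs cont=6.9041 → 6.9041 [wait]  node(1,1) S=100.4516 payoff=0.0000 vs cont=2.4035 → 2.4035 [wait]
k=0: node(0,0) S=93.7200 payoff=0.0000 vs cont=4.3673 → 4.3673 [wait]

price = 4.3673
tree:
4.3673
6.9041 2.4035
10.6230 4.0406 1.1234
15.8770 6.6041 2.0446 0.3961
20.9776 10.4417 3.6333 0.7936 0.0795
25.7364 15.8770 6.2673 1.5666 0.1787 0.0000
30.1762 20.9776 10.4101 3.0338 0.4014 0.0000 0.0000
34.3186 25.7364 15.8770 5.7246 0.9017 0.0000 0.0000 0.0000
38.1833 30.1762 20.9776 10.4101 2.0257 0.0000 0.0000 0.0000 0.0000
41.7891 34.3186 25.7364 15.8770 4.5505 0.0000 0.0000 0.0000 0.0000 0.0000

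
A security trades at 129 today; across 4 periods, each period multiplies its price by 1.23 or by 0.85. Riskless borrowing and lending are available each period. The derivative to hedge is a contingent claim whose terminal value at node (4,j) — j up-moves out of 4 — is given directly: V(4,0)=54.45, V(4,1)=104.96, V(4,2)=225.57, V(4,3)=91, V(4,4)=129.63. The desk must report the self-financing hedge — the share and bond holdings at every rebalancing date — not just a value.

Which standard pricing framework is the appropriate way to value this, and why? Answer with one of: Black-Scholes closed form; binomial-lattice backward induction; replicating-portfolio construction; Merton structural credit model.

Key observation: the deliverable is the dynamic trading strategy on the 4-step tree (spot 129, moves 1.23 and 0.85), so the valuation must go through the node-by-node replicating-portfolio solve.

framework: replicating-portfolio construction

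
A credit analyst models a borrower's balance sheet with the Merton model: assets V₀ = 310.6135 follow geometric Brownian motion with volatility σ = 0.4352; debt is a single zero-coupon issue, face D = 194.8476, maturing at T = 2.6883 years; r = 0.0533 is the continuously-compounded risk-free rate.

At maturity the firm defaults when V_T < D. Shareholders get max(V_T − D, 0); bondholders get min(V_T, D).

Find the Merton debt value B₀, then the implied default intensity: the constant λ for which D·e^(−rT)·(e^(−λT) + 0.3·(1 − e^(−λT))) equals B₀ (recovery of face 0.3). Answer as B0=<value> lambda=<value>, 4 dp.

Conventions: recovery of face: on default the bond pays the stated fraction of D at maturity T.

B0=151.6752 lambda=0.0584

Work the structural quantities from V₀ = 310.6135 against face 194.8476:
d₁ = [ln(V₀/D) + (r + σ²/2)T] / (σ√T)
   = [ln(310.6135/194.8476) + (0.0533 + 0.5·0.4352²)·2.6883] / (0.4352·√2.6883)
   = [0.466332 + 0.397867] / 0.713555 = 1.211116
d₂ = d₁ − σ√T = 1.211116 − 0.713555 = 0.497561
N(d₁) = 0.887075,  N(d₂) = 0.690603,  e^(−rT) = 0.866506
E₀ = V₀·N(d₁) − D·e^(−rT)·N(d₂)
   = 310.6135·0.887075 − 194.8476·0.866506·0.690603 = 158.938254
B₀ = V₀ − E₀ = 310.6135 − 158.938254 = 151.675246
e^(−λT) = (B₀·e^(rT)/D − 0.3)/(1 − 0.3) = (151.6752·1.154060/194.8476 − 0.3)/0.7 = 0.85479290
λ = −ln(0.85479290)/2.6883 = 0.058363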